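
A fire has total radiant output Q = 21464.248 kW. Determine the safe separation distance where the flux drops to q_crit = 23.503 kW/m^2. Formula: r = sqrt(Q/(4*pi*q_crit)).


4*pi*q_crit = 295.35
Q/(4*pi*q_crit) = 72.675
r = sqrt(72.675) = 8.5249 m

8.5249 m


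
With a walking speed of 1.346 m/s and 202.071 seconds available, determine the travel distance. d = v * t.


d = 1.346 * 202.071 = 271.99 m

271.99 m


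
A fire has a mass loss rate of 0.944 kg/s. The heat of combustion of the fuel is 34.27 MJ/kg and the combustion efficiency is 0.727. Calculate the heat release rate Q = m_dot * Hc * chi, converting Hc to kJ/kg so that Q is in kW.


Hc = 34.27 MJ/kg = 34.27 * 1000 kJ/kg = 34270 kJ/kg
Q = 0.944 kg/s * 34270 kJ/kg * 0.727 = 23519 kW

23519 kW


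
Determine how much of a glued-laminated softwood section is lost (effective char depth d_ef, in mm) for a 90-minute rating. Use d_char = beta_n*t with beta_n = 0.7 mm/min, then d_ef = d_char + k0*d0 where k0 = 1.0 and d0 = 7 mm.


d_char = 0.7 * 90 = 63 mm
d_ef = 63 + 1.0*7 = 70 mm

70 mm


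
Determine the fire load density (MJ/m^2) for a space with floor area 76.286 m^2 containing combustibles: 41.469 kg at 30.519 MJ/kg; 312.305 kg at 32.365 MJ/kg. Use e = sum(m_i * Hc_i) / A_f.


Total energy = 41.469*30.519 + 312.305*32.365
= 1265.592 + 10107.75
= 11373.34 MJ
e = 11373.34 / 76.286 = 149.09 MJ/m^2

149.09 MJ/m^2


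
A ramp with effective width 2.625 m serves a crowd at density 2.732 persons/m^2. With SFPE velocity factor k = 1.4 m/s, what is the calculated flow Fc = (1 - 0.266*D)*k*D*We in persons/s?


1 - 0.266*D = 1 - 0.266*2.732 = 0.27329
Fs = 0.27329 * 1.4 * 2.732 = 1.0453 persons/(s*m)
Fc = 1.0453 * 2.625 = 2.7438 persons/s

2.7438 persons/s


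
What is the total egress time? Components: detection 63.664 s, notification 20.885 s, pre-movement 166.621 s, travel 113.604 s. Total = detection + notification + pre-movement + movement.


Total = 63.664 + 20.885 + 166.621 + 113.604 = 364.774 s

364.774 s


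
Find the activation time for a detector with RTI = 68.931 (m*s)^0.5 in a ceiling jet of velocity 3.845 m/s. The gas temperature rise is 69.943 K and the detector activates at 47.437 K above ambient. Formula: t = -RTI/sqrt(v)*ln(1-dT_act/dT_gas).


dT_act/dT_gas = 0.67822
ln(1 - 0.67822) = -1.1339
t = -68.931 / sqrt(3.845) * -1.1339 = 39.860 s

39.860 s


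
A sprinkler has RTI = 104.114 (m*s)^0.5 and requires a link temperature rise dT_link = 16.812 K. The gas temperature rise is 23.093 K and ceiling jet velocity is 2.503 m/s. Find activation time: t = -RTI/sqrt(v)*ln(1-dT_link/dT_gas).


dT_link/dT_gas = 0.72801
ln(1 - 0.72801) = -1.3020
t = -104.114 / sqrt(2.503) * -1.3020 = 85.682 s

85.682 s


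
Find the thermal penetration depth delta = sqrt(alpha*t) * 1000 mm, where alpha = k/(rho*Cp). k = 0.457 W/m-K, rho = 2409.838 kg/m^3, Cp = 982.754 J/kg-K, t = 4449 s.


alpha = 0.457 / (2409.838 * 982.754) = 1.9297e-07 m^2/s
alpha * t = 0.00085851
delta = sqrt(0.00085851) * 1000 = 29.300 mm

29.300 mm


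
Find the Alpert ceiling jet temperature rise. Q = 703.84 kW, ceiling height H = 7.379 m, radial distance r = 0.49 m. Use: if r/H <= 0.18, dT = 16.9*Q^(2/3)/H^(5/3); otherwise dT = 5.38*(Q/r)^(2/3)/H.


r/H = 0.49 / 7.379 = 0.066405
r/H <= 0.18, so dT = 16.9*Q^(2/3)/H^(5/3)
Q^(2/3) = 79.125
H^(5/3) = 27.968
dT = 16.9 * 79.125 / 27.968 = 47.812 K

47.812 K


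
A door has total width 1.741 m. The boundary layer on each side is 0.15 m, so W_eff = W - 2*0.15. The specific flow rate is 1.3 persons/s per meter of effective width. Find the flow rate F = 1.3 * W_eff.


W_eff = 1.741 - 0.30 = 1.441 m
F = 1.3 * 1.441 = 1.8733 persons/s

1.8733 persons/s


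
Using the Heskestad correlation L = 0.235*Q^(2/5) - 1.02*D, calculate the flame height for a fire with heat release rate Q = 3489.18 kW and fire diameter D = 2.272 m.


Q^(2/5) = 26.127
0.235 * Q^(2/5) = 6.1398
1.02 * D = 2.3174
L = 3.8224 m

3.8224 m


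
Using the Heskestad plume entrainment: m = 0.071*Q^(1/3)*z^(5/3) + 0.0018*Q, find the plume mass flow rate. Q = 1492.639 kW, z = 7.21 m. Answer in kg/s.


Q^(1/3) = 11.428
z^(5/3) = 26.909
First term = 0.071 * 11.428 * 26.909 = 21.834
Second term = 0.0018 * 1492.639 = 2.6868
m = 24.521 kg/s

24.521 kg/s


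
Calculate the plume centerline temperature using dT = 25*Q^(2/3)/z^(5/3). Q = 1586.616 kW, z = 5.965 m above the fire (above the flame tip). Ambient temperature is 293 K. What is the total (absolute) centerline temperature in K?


Q^(2/3) = 136.03
z^(5/3) = 19.619
dT = 25 * 136.03 / 19.619 = 173.34 K
T = 293 + 173.34 = 466.34 K

466.34 K


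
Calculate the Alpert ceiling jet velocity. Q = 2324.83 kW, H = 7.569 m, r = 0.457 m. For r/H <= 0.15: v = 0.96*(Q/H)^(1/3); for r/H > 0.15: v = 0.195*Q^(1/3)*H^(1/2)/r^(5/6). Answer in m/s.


r/H = 0.457 / 7.569 = 0.060378
r/H <= 0.15, so v = 0.96*(Q/H)^(1/3)
Q/H = 307.15
(Q/H)^(1/3) = 6.7471
v = 0.96 * 6.7471 = 6.4772 m/s

6.4772 m/s


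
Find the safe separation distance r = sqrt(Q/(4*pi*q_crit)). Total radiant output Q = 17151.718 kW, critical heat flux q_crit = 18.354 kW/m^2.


4*pi*q_crit = 230.64
Q/(4*pi*q_crit) = 74.365
r = sqrt(74.365) = 8.6235 m

8.6235 m


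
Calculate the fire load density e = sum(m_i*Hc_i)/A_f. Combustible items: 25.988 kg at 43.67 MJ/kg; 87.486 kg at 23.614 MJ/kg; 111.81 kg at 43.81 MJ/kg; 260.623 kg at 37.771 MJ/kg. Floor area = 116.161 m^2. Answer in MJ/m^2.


Total energy = 25.988*43.67 + 87.486*23.614 + 111.81*43.81 + 260.623*37.771
= 1134.896 + 2065.894 + 4898.396 + 9843.991
= 17943.18 MJ
e = 17943.18 / 116.161 = 154.47 MJ/m^2

154.47 MJ/m^2


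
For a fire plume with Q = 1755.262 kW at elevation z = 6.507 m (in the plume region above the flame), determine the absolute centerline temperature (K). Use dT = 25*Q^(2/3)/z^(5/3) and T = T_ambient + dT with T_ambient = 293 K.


Q^(2/3) = 145.51
z^(5/3) = 22.680
dT = 25 * 145.51 / 22.680 = 160.40 K
T = 293 + 160.40 = 453.40 K

453.40 K


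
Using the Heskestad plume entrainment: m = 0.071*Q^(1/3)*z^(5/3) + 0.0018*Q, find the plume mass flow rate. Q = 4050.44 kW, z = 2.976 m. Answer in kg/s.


Q^(1/3) = 15.940
z^(5/3) = 6.1573
First term = 0.071 * 15.940 * 6.1573 = 6.9686
Second term = 0.0018 * 4050.44 = 7.2908
m = 14.259 kg/s

14.259 kg/s


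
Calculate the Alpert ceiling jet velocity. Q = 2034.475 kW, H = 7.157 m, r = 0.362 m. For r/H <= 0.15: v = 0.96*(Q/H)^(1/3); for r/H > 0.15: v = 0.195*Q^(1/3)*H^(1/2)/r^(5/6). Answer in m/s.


r/H = 0.362 / 7.157 = 0.050580
r/H <= 0.15, so v = 0.96*(Q/H)^(1/3)
Q/H = 284.26
(Q/H)^(1/3) = 6.5752
v = 0.96 * 6.5752 = 6.3122 m/s

6.3122 m/s


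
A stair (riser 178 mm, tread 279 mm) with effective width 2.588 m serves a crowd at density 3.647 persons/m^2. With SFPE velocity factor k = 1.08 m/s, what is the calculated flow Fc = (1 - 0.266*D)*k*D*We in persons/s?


1 - 0.266*D = 1 - 0.266*3.647 = 0.029898
Fs = 0.029898 * 1.08 * 3.647 = 0.11776 persons/(s*m)
Fc = 0.11776 * 2.588 = 0.30477 persons/s

0.30477 persons/s


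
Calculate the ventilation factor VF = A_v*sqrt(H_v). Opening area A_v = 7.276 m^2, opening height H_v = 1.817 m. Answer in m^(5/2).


sqrt(H_v) = 1.3480
VF = 7.276 * 1.3480 = 9.8078 m^(5/2)

9.8078 m^(5/2)


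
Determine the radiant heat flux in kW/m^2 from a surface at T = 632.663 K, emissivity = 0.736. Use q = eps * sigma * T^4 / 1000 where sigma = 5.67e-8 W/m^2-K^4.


T^4 = 1.6021e+11
q = 0.736 * 5.67e-8 * 1.6021e+11 / 1000 = 6.6858 kW/m^2

6.6858 kW/m^2


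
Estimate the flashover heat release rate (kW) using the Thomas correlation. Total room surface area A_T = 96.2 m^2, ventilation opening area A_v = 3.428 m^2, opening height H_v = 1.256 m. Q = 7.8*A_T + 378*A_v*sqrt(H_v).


7.8*A_T = 750.36
sqrt(H_v) = 1.1207
378*A_v*sqrt(H_v) = 1452.2
Q = 750.36 + 1452.2 = 2202.6 kW

2202.6 kW


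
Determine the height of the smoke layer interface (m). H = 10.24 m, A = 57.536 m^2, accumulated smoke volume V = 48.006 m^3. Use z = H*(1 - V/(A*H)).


V/(A*H) = 0.081481
1 - 0.081481 = 0.91852
z = 10.24 * 0.91852 = 9.4056 m

9.4056 m


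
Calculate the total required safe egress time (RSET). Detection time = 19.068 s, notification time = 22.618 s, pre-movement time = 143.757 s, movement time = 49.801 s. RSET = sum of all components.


Total = 19.068 + 22.618 + 143.757 + 49.801 = 235.244 s

235.244 s


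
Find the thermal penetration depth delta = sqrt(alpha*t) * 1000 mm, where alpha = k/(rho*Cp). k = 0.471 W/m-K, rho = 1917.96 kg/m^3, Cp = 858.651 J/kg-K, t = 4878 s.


alpha = 0.471 / (1917.96 * 858.651) = 2.8600e-07 m^2/s
alpha * t = 0.0013951
delta = sqrt(0.0013951) * 1000 = 37.351 mm

37.351 mm


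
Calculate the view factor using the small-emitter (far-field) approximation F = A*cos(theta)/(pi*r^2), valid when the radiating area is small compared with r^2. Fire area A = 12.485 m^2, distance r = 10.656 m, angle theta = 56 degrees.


cos(56 deg) = 0.55919
pi*r^2 = 356.73
F = 12.485 * 0.55919 / 356.73 = 0.019571

0.019571


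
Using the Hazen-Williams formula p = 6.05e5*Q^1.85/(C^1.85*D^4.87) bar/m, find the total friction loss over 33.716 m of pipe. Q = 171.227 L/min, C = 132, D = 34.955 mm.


Q^1.85 = 13555
C^1.85 = 8376.5
D^4.87 = 3.2877e+07
p/m = 0.029779 bar/m
p_total = 0.029779 * 33.716 = 1.0040 bar

1.0040 bar


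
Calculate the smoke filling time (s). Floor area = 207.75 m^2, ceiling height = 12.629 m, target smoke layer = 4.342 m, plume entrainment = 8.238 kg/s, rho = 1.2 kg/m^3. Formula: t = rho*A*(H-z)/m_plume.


H - z = 8.287 m
t = 1.2 * 207.75 * 8.287 / 8.238 = 250.78 s

250.78 s


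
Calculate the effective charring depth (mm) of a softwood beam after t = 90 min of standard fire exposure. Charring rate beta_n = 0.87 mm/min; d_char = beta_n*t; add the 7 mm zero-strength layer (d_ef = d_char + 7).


d_char = 0.87 * 90 = 78.3 mm
d_ef = 78.3 + 1.0*7 = 85.3 mm

85.3 mm


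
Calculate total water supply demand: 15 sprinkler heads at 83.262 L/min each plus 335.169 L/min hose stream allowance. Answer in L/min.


Sprinkler demand = 15 * 83.262 = 1248.93 L/min
Total = 1248.93 + 335.169 = 1584.099 L/min

1584.099 L/min


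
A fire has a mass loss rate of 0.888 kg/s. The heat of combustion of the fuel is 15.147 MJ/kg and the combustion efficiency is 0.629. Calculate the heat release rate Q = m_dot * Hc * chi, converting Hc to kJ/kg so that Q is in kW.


Hc = 15.147 MJ/kg = 15.147 * 1000 kJ/kg = 15147 kJ/kg
Q = 0.888 kg/s * 15147 kJ/kg * 0.629 = 8460.4 kW

8460.4 kW


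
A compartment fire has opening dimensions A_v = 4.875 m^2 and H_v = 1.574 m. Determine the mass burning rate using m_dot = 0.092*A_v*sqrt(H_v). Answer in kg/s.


sqrt(H_v) = 1.2546
m_dot = 0.092 * 4.875 * 1.2546 = 0.56268 kg/s

0.56268 kg/s


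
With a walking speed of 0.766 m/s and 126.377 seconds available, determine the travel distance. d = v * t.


d = 0.766 * 126.377 = 96.805 m

96.805 m


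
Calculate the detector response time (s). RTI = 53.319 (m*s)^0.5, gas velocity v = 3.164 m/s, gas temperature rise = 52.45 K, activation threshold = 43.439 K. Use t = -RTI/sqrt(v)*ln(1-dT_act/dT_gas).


dT_act/dT_gas = 0.82820
ln(1 - 0.82820) = -1.7614
t = -53.319 / sqrt(3.164) * -1.7614 = 52.799 s

52.799 s


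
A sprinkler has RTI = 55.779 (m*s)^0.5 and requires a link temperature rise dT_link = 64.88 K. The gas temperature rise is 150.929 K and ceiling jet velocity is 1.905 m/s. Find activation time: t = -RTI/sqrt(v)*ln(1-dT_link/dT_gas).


dT_link/dT_gas = 0.42987
ln(1 - 0.42987) = -0.56189
t = -55.779 / sqrt(1.905) * -0.56189 = 22.708 s

22.708 s


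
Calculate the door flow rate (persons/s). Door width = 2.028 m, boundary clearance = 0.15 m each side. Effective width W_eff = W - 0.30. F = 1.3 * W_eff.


W_eff = 2.028 - 0.30 = 1.728 m
F = 1.3 * 1.728 = 2.2464 persons/s

2.2464 persons/s


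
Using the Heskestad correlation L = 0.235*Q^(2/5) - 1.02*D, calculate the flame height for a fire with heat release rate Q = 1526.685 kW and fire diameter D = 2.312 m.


Q^(2/5) = 18.772
0.235 * Q^(2/5) = 4.4113
1.02 * D = 2.3582
L = 2.0531 m

2.0531 m


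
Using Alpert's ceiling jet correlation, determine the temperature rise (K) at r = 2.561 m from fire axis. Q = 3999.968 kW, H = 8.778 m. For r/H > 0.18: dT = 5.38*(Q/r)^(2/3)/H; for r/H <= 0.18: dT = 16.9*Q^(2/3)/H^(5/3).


r/H = 2.561 / 8.778 = 0.29175
r/H > 0.18, so dT = 5.38*(Q/r)^(2/3)/H
Q/r = 1561.9
(Q/r)^(2/3) = 134.62
dT = 5.38 * 134.62 / 8.778 = 82.506 K

82.506 K


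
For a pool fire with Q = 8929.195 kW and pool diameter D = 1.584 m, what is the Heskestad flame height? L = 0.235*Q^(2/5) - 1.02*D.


Q^(2/5) = 38.047
0.235 * Q^(2/5) = 8.9411
1.02 * D = 1.6157
L = 7.3255 m

7.3255 m


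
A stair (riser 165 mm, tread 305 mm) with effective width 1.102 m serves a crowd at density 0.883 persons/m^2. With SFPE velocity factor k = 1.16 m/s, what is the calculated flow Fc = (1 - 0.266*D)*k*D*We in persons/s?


1 - 0.266*D = 1 - 0.266*0.883 = 0.76512
Fs = 0.76512 * 1.16 * 0.883 = 0.78370 persons/(s*m)
Fc = 0.78370 * 1.102 = 0.86364 persons/s

0.86364 persons/s


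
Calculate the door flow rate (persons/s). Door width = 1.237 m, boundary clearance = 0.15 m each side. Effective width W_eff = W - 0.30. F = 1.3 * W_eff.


W_eff = 1.237 - 0.30 = 0.937 m
F = 1.3 * 0.937 = 1.2181 persons/s

1.2181 persons/s


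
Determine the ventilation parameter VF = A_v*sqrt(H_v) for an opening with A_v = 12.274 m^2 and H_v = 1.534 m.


sqrt(H_v) = 1.2385
VF = 12.274 * 1.2385 = 15.202 m^(5/2)

15.202 m^(5/2)


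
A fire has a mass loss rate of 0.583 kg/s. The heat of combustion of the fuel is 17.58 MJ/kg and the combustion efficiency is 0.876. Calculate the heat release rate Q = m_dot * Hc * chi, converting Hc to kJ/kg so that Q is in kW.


Hc = 17.58 MJ/kg = 17.58 * 1000 kJ/kg = 17580 kJ/kg
Q = 0.583 kg/s * 17580 kJ/kg * 0.876 = 8978.2 kW

8978.2 kW


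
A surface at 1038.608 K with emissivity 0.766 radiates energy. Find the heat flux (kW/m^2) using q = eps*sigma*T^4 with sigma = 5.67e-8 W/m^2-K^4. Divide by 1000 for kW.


T^4 = 1.1636e+12
q = 0.766 * 5.67e-8 * 1.1636e+12 / 1000 = 50.538 kW/m^2

50.538 kW/m^2


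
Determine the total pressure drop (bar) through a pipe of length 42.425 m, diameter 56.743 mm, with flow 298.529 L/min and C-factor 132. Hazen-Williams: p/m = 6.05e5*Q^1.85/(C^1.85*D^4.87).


Q^1.85 = 37907
C^1.85 = 8376.5
D^4.87 = 3.4798e+08
p/m = 0.0078680 bar/m
p_total = 0.0078680 * 42.425 = 0.33380 bar

0.33380 bar


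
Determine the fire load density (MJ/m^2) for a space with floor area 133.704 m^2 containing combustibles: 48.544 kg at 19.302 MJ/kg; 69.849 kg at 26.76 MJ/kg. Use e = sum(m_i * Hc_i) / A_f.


Total energy = 48.544*19.302 + 69.849*26.76
= 936.9963 + 1869.159
= 2806.156 MJ
e = 2806.156 / 133.704 = 20.988 MJ/m^2

20.988 MJ/m^2


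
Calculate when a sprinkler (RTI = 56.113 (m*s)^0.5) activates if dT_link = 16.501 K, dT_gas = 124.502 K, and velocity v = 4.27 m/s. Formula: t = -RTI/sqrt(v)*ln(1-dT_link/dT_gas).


dT_link/dT_gas = 0.13254
ln(1 - 0.13254) = -0.14218
t = -56.113 / sqrt(4.27) * -0.14218 = 3.8609 s

3.8609 s


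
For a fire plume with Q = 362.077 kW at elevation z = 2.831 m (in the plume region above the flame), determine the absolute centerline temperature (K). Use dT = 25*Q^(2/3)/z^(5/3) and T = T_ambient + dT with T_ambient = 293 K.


Q^(2/3) = 50.800
z^(5/3) = 5.6654
dT = 25 * 50.800 / 5.6654 = 224.17 K
T = 293 + 224.17 = 517.17 K

517.17 K


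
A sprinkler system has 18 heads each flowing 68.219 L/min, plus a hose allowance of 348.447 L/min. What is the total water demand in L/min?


Sprinkler demand = 18 * 68.219 = 1227.942 L/min
Total = 1227.942 + 348.447 = 1576.389 L/min

1576.389 L/min


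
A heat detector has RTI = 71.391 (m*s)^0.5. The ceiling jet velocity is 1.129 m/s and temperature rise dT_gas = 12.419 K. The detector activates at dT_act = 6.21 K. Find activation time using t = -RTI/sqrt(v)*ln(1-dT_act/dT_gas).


dT_act/dT_gas = 0.50004
ln(1 - 0.50004) = -0.69323
t = -71.391 / sqrt(1.129) * -0.69323 = 46.577 s

46.577 s


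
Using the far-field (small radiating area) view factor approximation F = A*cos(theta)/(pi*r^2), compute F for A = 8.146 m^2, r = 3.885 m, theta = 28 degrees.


cos(28 deg) = 0.88295
pi*r^2 = 47.417
F = 8.146 * 0.88295 / 47.417 = 0.15169

0.15169


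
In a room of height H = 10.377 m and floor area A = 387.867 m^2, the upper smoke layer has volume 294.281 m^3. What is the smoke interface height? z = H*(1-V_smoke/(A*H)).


V/(A*H) = 0.073115
1 - 0.073115 = 0.92688
z = 10.377 * 0.92688 = 9.6183 m

9.6183 m


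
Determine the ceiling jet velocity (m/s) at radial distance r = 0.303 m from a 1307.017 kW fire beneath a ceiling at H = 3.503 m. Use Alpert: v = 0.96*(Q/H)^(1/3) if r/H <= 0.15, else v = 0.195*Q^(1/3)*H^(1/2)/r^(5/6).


r/H = 0.303 / 3.503 = 0.086497
r/H <= 0.15, so v = 0.96*(Q/H)^(1/3)
Q/H = 373.11
(Q/H)^(1/3) = 7.1991
v = 0.96 * 7.1991 = 6.9112 m/s

6.9112 m/s


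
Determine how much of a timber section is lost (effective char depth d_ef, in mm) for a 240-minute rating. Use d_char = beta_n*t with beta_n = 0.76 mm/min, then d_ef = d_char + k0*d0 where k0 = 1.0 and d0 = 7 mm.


d_char = 0.76 * 240 = 182.4 mm
d_ef = 182.4 + 1.0*7 = 189.4 mm

189.4 mm


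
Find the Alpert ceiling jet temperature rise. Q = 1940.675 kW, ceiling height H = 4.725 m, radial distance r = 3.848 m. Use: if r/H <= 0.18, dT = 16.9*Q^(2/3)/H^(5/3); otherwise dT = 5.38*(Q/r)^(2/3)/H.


r/H = 3.848 / 4.725 = 0.81439
r/H > 0.18, so dT = 5.38*(Q/r)^(2/3)/H
Q/r = 504.33
(Q/r)^(2/3) = 63.360
dT = 5.38 * 63.360 / 4.725 = 72.143 K

72.143 K


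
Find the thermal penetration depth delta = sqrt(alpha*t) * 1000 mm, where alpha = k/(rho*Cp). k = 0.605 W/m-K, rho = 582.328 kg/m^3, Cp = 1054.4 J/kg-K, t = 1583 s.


alpha = 0.605 / (582.328 * 1054.4) = 9.8533e-07 m^2/s
alpha * t = 0.0015598
delta = sqrt(0.0015598) * 1000 = 39.494 mm

39.494 mm


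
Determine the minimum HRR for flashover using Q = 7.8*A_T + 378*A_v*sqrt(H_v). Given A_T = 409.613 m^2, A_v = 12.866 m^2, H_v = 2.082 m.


7.8*A_T = 3195.0
sqrt(H_v) = 1.4429
378*A_v*sqrt(H_v) = 7017.4
Q = 3195.0 + 7017.4 = 10212 kW

10212 kW


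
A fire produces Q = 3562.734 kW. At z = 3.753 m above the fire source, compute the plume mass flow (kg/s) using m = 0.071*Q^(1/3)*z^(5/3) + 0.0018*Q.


Q^(1/3) = 15.273
z^(5/3) = 9.0635
First term = 0.071 * 15.273 * 9.0635 = 9.8284
Second term = 0.0018 * 3562.734 = 6.4129
m = 16.241 kg/s

16.241 kg/s


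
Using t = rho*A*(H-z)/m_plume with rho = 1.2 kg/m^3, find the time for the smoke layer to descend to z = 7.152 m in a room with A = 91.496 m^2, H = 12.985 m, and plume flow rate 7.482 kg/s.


H - z = 5.833 m
t = 1.2 * 91.496 * 5.833 / 7.482 = 85.597 s

85.597 s


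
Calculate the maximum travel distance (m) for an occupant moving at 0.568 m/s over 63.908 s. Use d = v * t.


d = 0.568 * 63.908 = 36.300 m

36.300 m


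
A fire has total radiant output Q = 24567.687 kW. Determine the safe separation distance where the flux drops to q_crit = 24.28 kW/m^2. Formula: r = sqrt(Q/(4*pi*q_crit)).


4*pi*q_crit = 305.11
Q/(4*pi*q_crit) = 80.520
r = sqrt(80.520) = 8.9733 m

8.9733 m


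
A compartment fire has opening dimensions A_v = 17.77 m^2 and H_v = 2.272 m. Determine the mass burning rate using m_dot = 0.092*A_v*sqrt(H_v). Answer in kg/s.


sqrt(H_v) = 1.5073
m_dot = 0.092 * 17.77 * 1.5073 = 2.4642 kg/s

2.4642 kg/s


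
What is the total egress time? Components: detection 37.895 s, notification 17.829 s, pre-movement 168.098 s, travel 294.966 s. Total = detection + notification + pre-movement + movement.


Total = 37.895 + 17.829 + 168.098 + 294.966 = 518.788 s

518.788 s


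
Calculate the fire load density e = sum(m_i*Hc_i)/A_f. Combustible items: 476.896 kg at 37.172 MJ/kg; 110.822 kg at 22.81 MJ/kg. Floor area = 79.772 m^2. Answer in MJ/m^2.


Total energy = 476.896*37.172 + 110.822*22.81
= 17727.18 + 2527.850
= 20255.03 MJ
e = 20255.03 / 79.772 = 253.91 MJ/m^2

253.91 MJ/m^2


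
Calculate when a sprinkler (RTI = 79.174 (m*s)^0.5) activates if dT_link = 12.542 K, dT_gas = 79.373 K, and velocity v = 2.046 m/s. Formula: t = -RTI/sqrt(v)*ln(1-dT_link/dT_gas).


dT_link/dT_gas = 0.15801
ln(1 - 0.15801) = -0.17199
t = -79.174 / sqrt(2.046) * -0.17199 = 9.5200 s

9.5200 s


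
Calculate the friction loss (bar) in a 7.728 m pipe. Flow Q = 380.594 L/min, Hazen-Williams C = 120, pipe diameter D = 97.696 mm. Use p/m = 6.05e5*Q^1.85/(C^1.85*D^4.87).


Q^1.85 = 59409
C^1.85 = 7022.4
D^4.87 = 4.9057e+09
p/m = 0.0010433 bar/m
p_total = 0.0010433 * 7.728 = 0.0080629 bar

0.0080629 bar


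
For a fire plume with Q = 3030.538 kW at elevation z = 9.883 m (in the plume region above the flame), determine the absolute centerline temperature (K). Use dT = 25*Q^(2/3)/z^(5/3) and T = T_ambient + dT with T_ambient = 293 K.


Q^(2/3) = 209.42
z^(5/3) = 45.514
dT = 25 * 209.42 / 45.514 = 115.03 K
T = 293 + 115.03 = 408.03 K

408.03 K


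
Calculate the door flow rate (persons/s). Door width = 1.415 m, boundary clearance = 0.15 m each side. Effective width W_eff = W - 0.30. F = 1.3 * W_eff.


W_eff = 1.415 - 0.30 = 1.115 m
F = 1.3 * 1.115 = 1.4495 persons/s

1.4495 persons/s


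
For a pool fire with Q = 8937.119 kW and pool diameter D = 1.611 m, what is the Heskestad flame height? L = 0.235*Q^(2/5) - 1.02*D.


Q^(2/5) = 38.061
0.235 * Q^(2/5) = 8.9443
1.02 * D = 1.6432
L = 7.3011 m

7.3011 m


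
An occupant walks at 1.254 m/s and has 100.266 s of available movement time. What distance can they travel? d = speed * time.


d = 1.254 * 100.266 = 125.73 m

125.73 m


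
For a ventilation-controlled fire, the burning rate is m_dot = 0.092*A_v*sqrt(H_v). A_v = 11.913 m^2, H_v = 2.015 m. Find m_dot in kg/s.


sqrt(H_v) = 1.4195
m_dot = 0.092 * 11.913 * 1.4195 = 1.5558 kg/s

1.5558 kg/s


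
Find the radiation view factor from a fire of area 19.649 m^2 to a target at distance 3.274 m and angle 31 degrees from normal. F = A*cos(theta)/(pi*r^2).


cos(31 deg) = 0.85717
pi*r^2 = 33.675
F = 19.649 * 0.85717 / 33.675 = 0.50015

0.50015


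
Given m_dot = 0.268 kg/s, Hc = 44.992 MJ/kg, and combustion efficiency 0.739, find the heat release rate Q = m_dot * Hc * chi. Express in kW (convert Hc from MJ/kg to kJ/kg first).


Hc = 44.992 MJ/kg = 44.992 * 1000 kJ/kg = 44992 kJ/kg
Q = 0.268 kg/s * 44992 kJ/kg * 0.739 = 8910.8 kW

8910.8 kW


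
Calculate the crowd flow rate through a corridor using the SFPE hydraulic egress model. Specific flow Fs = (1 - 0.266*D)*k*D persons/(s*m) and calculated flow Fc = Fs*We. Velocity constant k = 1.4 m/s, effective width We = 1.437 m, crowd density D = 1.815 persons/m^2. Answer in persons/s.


1 - 0.266*D = 1 - 0.266*1.815 = 0.51721
Fs = 0.51721 * 1.4 * 1.815 = 1.3142 persons/(s*m)
Fc = 1.3142 * 1.437 = 1.8885 persons/s

1.8885 persons/s


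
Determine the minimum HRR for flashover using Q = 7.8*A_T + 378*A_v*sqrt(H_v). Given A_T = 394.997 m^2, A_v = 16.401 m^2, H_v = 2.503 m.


7.8*A_T = 3081.0
sqrt(H_v) = 1.5821
378*A_v*sqrt(H_v) = 9808.3
Q = 3081.0 + 9808.3 = 12889 kW

12889 kW


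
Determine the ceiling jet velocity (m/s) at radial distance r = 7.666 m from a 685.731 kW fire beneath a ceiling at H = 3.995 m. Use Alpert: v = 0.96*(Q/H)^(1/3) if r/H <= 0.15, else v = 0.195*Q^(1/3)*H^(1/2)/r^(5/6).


r/H = 7.666 / 3.995 = 1.9189
r/H > 0.15, so v = 0.195*Q^(1/3)*H^(1/2)/r^(5/6)
Q^(1/3) = 8.8183
H^(1/2) = 1.9987
r^(5/6) = 5.4593
v = 0.195 * 8.8183 * 1.9987 / 5.4593 = 0.62956 m/s

0.62956 m/s


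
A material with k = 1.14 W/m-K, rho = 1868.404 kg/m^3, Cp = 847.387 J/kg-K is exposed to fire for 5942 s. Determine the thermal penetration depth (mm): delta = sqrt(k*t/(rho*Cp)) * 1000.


alpha = 1.14 / (1868.404 * 847.387) = 7.2003e-07 m^2/s
alpha * t = 0.0042784
delta = sqrt(0.0042784) * 1000 = 65.410 mm

65.410 mm


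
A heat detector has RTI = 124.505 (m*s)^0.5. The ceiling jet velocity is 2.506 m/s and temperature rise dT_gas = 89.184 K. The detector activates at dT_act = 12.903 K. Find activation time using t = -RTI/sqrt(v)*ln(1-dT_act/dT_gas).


dT_act/dT_gas = 0.14468
ln(1 - 0.14468) = -0.15628
t = -124.505 / sqrt(2.506) * -0.15628 = 12.291 s

12.291 s


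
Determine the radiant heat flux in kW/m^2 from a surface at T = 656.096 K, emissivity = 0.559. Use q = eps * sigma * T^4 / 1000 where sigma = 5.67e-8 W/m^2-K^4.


T^4 = 1.8530e+11
q = 0.559 * 5.67e-8 * 1.8530e+11 / 1000 = 5.8731 kW/m^2

5.8731 kW/m^2


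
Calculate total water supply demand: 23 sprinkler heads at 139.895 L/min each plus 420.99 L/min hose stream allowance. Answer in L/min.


Sprinkler demand = 23 * 139.895 = 3217.585 L/min
Total = 3217.585 + 420.99 = 3638.575 L/min

3638.575 L/min


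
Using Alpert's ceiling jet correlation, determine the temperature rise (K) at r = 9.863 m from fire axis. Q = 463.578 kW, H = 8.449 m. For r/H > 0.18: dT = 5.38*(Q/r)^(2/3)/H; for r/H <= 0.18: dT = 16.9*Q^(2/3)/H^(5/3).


r/H = 9.863 / 8.449 = 1.1674
r/H > 0.18, so dT = 5.38*(Q/r)^(2/3)/H
Q/r = 47.002
(Q/r)^(2/3) = 13.024
dT = 5.38 * 13.024 / 8.449 = 8.2931 K

8.2931 K


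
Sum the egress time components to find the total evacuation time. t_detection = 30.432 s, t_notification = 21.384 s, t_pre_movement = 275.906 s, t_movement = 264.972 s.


Total = 30.432 + 21.384 + 275.906 + 264.972 = 592.694 s

592.694 s


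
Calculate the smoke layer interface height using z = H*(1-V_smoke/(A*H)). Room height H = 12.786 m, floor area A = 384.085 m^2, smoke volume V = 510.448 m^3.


V/(A*H) = 0.10394
1 - 0.10394 = 0.89606
z = 12.786 * 0.89606 = 11.457 m

11.457 m


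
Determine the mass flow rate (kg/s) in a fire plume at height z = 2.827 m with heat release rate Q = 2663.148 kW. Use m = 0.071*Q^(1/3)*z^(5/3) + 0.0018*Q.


Q^(1/3) = 13.861
z^(5/3) = 5.6521
First term = 0.071 * 13.861 * 5.6521 = 5.5625
Second term = 0.0018 * 2663.148 = 4.7937
m = 10.356 kg/s

10.356 kg/s


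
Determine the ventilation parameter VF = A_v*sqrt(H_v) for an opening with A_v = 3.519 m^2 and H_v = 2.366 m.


sqrt(H_v) = 1.5382
VF = 3.519 * 1.5382 = 5.4129 m^(5/2)

5.4129 m^(5/2)


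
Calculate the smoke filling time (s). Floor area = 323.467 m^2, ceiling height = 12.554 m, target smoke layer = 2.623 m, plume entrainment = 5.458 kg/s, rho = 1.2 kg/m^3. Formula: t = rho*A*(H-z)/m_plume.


H - z = 9.931 m
t = 1.2 * 323.467 * 9.931 / 5.458 = 706.27 s

706.27 s


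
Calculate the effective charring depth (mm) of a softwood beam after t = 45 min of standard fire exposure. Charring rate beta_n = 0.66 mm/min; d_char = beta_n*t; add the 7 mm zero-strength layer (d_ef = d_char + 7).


d_char = 0.66 * 45 = 29.7 mm
d_ef = 29.7 + 1.0*7 = 36.7 mm

36.7 mm


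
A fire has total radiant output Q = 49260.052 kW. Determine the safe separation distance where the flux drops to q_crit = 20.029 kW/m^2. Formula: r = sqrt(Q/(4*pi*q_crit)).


4*pi*q_crit = 251.69
Q/(4*pi*q_crit) = 195.72
r = sqrt(195.72) = 13.990 m

13.990 m


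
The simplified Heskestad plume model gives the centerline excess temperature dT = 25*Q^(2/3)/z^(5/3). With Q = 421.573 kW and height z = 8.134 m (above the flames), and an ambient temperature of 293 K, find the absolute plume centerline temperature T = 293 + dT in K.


Q^(2/3) = 56.223
z^(5/3) = 32.898
dT = 25 * 56.223 / 32.898 = 42.725 K
T = 293 + 42.725 = 335.72 K

335.72 K


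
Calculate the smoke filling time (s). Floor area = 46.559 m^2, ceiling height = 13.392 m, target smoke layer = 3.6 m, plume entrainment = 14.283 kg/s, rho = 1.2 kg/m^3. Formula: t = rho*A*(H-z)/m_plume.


H - z = 9.792 m
t = 1.2 * 46.559 * 9.792 / 14.283 = 38.303 s

38.303 s


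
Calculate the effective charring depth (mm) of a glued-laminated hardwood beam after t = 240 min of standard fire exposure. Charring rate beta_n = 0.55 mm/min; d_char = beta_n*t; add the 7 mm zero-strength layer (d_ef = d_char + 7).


d_char = 0.55 * 240 = 132 mm
d_ef = 132 + 1.0*7 = 139 mm

139 mm


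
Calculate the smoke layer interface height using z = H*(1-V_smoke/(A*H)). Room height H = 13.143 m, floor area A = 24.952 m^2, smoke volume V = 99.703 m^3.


V/(A*H) = 0.30402
1 - 0.30402 = 0.69598
z = 13.143 * 0.69598 = 9.1472 m

9.1472 m


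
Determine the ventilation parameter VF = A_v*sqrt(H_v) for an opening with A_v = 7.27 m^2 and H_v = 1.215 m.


sqrt(H_v) = 1.1023
VF = 7.27 * 1.1023 = 8.0135 m^(5/2)

8.0135 m^(5/2)


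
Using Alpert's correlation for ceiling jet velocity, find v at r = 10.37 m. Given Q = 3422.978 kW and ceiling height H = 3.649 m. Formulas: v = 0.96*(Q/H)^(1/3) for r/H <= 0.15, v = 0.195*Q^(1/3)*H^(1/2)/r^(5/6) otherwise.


r/H = 10.37 / 3.649 = 2.8419
r/H > 0.15, so v = 0.195*Q^(1/3)*H^(1/2)/r^(5/6)
Q^(1/3) = 15.071
H^(1/2) = 1.9102
r^(5/6) = 7.0223
v = 0.195 * 15.071 * 1.9102 / 7.0223 = 0.79942 m/s

0.79942 m/s


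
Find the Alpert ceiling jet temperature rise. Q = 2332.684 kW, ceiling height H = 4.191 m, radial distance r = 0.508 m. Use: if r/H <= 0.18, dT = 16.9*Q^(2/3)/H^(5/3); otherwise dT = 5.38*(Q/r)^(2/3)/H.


r/H = 0.508 / 4.191 = 0.12121
r/H <= 0.18, so dT = 16.9*Q^(2/3)/H^(5/3)
Q^(2/3) = 175.89
H^(5/3) = 10.894
dT = 16.9 * 175.89 / 10.894 = 272.85 K

272.85 K


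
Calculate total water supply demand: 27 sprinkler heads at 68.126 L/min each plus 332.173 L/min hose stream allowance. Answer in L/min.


Sprinkler demand = 27 * 68.126 = 1839.402 L/min
Total = 1839.402 + 332.173 = 2171.575 L/min

2171.575 L/min


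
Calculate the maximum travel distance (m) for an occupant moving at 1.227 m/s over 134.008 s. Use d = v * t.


d = 1.227 * 134.008 = 164.43 m

164.43 m


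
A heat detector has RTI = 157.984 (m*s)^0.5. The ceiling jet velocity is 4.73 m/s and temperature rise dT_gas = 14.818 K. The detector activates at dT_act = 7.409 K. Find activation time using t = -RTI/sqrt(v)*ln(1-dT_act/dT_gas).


dT_act/dT_gas = 0.5
ln(1 - 0.5) = -0.69315
t = -157.984 / sqrt(4.73) * -0.69315 = 50.351 s

50.351 s


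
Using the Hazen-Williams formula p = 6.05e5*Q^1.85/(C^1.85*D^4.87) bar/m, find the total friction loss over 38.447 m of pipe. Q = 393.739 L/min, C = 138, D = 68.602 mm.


Q^1.85 = 63261
C^1.85 = 9094.4
D^4.87 = 8.7692e+08
p/m = 0.0047990 bar/m
p_total = 0.0047990 * 38.447 = 0.18451 bar

0.18451 bar


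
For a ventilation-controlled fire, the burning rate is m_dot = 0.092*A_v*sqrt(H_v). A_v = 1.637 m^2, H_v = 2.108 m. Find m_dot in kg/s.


sqrt(H_v) = 1.4519
m_dot = 0.092 * 1.637 * 1.4519 = 0.21866 kg/s

0.21866 kg/s


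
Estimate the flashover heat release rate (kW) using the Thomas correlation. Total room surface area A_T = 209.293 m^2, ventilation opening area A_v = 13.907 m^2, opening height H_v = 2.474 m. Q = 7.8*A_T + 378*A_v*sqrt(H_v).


7.8*A_T = 1632.5
sqrt(H_v) = 1.5729
378*A_v*sqrt(H_v) = 8268.5
Q = 1632.5 + 8268.5 = 9901.0 kW

9901.0 kW


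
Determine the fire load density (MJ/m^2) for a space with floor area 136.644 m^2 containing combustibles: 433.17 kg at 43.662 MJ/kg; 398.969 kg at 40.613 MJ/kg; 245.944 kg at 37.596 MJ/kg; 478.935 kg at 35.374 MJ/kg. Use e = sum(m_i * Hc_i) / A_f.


Total energy = 433.17*43.662 + 398.969*40.613 + 245.944*37.596 + 478.935*35.374
= 18913.07 + 16203.33 + 9246.511 + 16941.85
= 61304.75 MJ
e = 61304.75 / 136.644 = 448.65 MJ/m^2

448.65 MJ/m^2


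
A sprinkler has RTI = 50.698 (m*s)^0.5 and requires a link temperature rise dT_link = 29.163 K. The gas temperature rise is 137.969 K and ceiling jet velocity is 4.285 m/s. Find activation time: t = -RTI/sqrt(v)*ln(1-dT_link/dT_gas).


dT_link/dT_gas = 0.21137
ln(1 - 0.21137) = -0.23746
t = -50.698 / sqrt(4.285) * -0.23746 = 5.8158 s

5.8158 s


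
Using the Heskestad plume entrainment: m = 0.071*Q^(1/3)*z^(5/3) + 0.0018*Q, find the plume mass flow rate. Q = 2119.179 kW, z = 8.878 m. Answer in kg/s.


Q^(1/3) = 12.845
z^(5/3) = 38.065
First term = 0.071 * 12.845 * 38.065 = 34.714
Second term = 0.0018 * 2119.179 = 3.8145
m = 38.529 kg/s

38.529 kg/s


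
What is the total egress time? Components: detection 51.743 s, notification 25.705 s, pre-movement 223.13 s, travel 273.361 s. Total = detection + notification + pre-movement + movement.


Total = 51.743 + 25.705 + 223.13 + 273.361 = 573.939 s

573.939 s


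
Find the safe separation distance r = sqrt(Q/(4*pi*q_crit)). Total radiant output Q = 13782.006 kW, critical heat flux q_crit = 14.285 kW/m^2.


4*pi*q_crit = 179.51
Q/(4*pi*q_crit) = 76.775
r = sqrt(76.775) = 8.7622 m

8.7622 m


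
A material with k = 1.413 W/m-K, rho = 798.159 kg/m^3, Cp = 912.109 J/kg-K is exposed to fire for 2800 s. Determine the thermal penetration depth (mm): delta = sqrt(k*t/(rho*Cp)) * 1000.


alpha = 1.413 / (798.159 * 912.109) = 1.9409e-06 m^2/s
alpha * t = 0.0054346
delta = sqrt(0.0054346) * 1000 = 73.719 mm

73.719 mm


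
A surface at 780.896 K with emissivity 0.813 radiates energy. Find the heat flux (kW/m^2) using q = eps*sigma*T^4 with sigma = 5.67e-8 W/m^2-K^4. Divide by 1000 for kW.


T^4 = 3.7185e+11
q = 0.813 * 5.67e-8 * 3.7185e+11 / 1000 = 17.141 kW/m^2

17.141 kW/m^2


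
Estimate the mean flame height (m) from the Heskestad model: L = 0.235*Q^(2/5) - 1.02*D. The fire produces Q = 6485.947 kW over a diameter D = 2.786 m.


Q^(2/5) = 33.480
0.235 * Q^(2/5) = 7.8679
1.02 * D = 2.8417
L = 5.0262 m

5.0262 m


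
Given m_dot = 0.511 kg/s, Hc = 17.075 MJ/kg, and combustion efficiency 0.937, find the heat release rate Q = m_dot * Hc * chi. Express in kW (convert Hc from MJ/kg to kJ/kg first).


Hc = 17.075 MJ/kg = 17.075 * 1000 kJ/kg = 17075 kJ/kg
Q = 0.511 kg/s * 17075 kJ/kg * 0.937 = 8175.6 kW

8175.6 kW


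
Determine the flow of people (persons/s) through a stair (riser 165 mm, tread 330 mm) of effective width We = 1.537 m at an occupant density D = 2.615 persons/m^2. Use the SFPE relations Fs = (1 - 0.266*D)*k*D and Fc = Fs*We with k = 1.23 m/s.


1 - 0.266*D = 1 - 0.266*2.615 = 0.30441
Fs = 0.30441 * 1.23 * 2.615 = 0.97912 persons/(s*m)
Fc = 0.97912 * 1.537 = 1.5049 persons/s

1.5049 persons/s


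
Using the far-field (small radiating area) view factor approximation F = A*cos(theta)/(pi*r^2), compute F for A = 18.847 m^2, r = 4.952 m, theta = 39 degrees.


cos(39 deg) = 0.77715
pi*r^2 = 77.039
F = 18.847 * 0.77715 / 77.039 = 0.19012

0.19012


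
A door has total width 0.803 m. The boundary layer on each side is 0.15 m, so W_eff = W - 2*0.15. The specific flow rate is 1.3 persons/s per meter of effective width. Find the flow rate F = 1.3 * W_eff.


W_eff = 0.803 - 0.30 = 0.503 m
F = 1.3 * 0.503 = 0.65390 persons/s

0.65390 persons/s


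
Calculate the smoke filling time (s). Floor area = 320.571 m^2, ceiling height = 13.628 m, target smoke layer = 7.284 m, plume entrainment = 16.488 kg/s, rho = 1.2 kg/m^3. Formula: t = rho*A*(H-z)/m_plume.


H - z = 6.344 m
t = 1.2 * 320.571 * 6.344 / 16.488 = 148.01 s

148.01 s


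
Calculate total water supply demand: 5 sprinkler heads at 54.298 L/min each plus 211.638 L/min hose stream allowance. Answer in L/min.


Sprinkler demand = 5 * 54.298 = 271.49 L/min
Total = 271.49 + 211.638 = 483.128 L/min

483.128 L/min


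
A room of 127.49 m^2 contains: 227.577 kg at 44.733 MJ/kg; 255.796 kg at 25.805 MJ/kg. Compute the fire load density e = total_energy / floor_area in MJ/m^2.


Total energy = 227.577*44.733 + 255.796*25.805
= 10180.20 + 6600.816
= 16781.02 MJ
e = 16781.02 / 127.49 = 131.63 MJ/m^2

131.63 MJ/m^2


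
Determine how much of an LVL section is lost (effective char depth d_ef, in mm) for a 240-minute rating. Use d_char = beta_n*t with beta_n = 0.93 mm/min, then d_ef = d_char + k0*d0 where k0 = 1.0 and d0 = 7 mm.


d_char = 0.93 * 240 = 223.2 mm
d_ef = 223.2 + 1.0*7 = 230.2 mm

230.2 mm


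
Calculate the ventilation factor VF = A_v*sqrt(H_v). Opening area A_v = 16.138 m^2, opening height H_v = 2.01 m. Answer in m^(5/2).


sqrt(H_v) = 1.4177
VF = 16.138 * 1.4177 = 22.880 m^(5/2)

22.880 m^(5/2)


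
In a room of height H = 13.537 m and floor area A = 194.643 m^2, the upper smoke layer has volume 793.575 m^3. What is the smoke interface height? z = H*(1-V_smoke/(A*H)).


V/(A*H) = 0.30118
1 - 0.30118 = 0.69882
z = 13.537 * 0.69882 = 9.4599 m

9.4599 m


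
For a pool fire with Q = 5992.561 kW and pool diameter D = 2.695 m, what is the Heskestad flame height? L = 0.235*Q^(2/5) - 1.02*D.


Q^(2/5) = 32.437
0.235 * Q^(2/5) = 7.6228
1.02 * D = 2.7489
L = 4.8739 m

4.8739 m


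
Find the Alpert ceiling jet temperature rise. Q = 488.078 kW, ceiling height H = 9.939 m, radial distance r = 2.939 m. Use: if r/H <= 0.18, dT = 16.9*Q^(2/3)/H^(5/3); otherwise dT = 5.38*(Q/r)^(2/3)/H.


r/H = 2.939 / 9.939 = 0.29570
r/H > 0.18, so dT = 5.38*(Q/r)^(2/3)/H
Q/r = 166.07
(Q/r)^(2/3) = 30.213
dT = 5.38 * 30.213 / 9.939 = 16.354 K

16.354 K


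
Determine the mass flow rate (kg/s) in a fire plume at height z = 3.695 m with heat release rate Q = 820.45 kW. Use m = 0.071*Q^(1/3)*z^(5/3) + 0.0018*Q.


Q^(1/3) = 9.3616
z^(5/3) = 8.8313
First term = 0.071 * 9.3616 * 8.8313 = 5.8699
Second term = 0.0018 * 820.45 = 1.4768
m = 7.3467 kg/s

7.3467 kg/s


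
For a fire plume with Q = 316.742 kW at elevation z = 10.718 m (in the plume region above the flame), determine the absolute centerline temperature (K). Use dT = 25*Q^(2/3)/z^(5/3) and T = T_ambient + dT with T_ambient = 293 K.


Q^(2/3) = 46.466
z^(5/3) = 52.102
dT = 25 * 46.466 / 52.102 = 22.296 K
T = 293 + 22.296 = 315.30 K

315.30 K


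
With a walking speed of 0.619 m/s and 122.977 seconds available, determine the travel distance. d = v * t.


d = 0.619 * 122.977 = 76.123 m

76.123 m


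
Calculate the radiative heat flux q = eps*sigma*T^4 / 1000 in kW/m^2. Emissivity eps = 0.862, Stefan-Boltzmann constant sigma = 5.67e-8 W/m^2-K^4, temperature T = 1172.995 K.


T^4 = 1.8931e+12
q = 0.862 * 5.67e-8 * 1.8931e+12 / 1000 = 92.528 kW/m^2

92.528 kW/m^2


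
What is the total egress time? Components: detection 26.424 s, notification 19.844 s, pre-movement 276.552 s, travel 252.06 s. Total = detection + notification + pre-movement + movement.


Total = 26.424 + 19.844 + 276.552 + 252.06 = 574.88 s

574.88 s


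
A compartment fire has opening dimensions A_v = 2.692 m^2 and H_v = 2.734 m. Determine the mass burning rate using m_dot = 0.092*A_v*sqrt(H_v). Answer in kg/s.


sqrt(H_v) = 1.6535
m_dot = 0.092 * 2.692 * 1.6535 = 0.40951 kg/s

0.40951 kg/s


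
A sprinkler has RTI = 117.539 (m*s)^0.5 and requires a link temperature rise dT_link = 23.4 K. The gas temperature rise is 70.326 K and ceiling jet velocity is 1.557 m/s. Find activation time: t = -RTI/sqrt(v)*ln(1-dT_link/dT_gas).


dT_link/dT_gas = 0.33274
ln(1 - 0.33274) = -0.40457
t = -117.539 / sqrt(1.557) * -0.40457 = 38.109 s

38.109 s


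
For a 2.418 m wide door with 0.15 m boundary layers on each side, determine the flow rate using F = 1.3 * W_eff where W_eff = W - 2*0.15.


W_eff = 2.418 - 0.30 = 2.118 m
F = 1.3 * 2.118 = 2.7534 persons/s

2.7534 persons/s


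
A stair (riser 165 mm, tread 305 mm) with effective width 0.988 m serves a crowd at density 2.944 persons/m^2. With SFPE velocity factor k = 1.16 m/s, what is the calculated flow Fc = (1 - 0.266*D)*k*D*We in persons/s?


1 - 0.266*D = 1 - 0.266*2.944 = 0.21690
Fs = 0.21690 * 1.16 * 2.944 = 0.74071 persons/(s*m)
Fc = 0.74071 * 0.988 = 0.73182 persons/s

0.73182 persons/s


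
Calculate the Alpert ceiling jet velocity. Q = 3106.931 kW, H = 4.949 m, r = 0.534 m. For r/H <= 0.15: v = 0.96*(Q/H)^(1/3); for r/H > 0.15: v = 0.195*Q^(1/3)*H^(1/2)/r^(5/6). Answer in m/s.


r/H = 0.534 / 4.949 = 0.10790
r/H <= 0.15, so v = 0.96*(Q/H)^(1/3)
Q/H = 627.79
(Q/H)^(1/3) = 8.5626
v = 0.96 * 8.5626 = 8.2201 m/s

8.2201 m/s


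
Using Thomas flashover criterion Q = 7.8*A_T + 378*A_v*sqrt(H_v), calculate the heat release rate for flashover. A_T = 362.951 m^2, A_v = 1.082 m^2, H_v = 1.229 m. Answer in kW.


7.8*A_T = 2831.0
sqrt(H_v) = 1.1086
378*A_v*sqrt(H_v) = 453.41
Q = 2831.0 + 453.41 = 3284.4 kW

3284.4 kW
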